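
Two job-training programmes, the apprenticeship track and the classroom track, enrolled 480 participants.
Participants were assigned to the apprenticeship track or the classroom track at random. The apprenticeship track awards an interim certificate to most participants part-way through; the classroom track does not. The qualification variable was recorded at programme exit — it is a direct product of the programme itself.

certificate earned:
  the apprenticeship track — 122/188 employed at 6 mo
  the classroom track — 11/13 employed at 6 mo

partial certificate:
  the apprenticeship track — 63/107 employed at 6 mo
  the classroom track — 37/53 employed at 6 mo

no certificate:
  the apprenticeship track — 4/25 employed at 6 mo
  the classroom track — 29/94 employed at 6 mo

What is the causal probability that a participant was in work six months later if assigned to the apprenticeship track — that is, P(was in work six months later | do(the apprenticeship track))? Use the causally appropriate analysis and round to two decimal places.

Qualification attained during the programme is downstream of the programme. One should not condition on a consequence of treatment, so the overall rates are the right comparison.
So P(outcome | do(the apprenticeship track)) is just the pooled rate for the apprenticeship track: 189/320 = 0.591.

0.59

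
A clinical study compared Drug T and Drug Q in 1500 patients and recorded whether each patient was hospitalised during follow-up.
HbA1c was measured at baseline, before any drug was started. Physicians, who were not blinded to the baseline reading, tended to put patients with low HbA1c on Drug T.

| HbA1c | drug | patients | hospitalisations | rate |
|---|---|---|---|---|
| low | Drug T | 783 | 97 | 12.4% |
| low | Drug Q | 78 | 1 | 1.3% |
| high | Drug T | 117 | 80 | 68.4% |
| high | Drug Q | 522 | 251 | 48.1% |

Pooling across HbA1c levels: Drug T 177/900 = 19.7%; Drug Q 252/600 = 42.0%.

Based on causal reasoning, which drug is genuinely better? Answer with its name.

Drug Q

Since HbA1c is a pre-existing factor (not a product of the drug) and it affects the outcome on its own, it is a confounder. The stratified rates, not the pooled rate, identify the causal effect.
Within each level — low: 12.4% vs 1.3%; high: 68.4% vs 48.1% — Drug Q is lower every time.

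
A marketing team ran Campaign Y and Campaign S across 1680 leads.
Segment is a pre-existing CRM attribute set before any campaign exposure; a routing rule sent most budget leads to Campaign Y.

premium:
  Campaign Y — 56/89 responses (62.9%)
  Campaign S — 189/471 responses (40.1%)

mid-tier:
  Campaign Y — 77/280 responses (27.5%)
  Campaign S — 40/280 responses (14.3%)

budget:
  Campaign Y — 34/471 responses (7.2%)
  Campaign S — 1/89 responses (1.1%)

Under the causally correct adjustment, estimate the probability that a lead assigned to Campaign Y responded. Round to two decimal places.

Since customer segment is a pre-existing factor (not a product of the campaign) and it affects the outcome on its own, it is a confounder. The stratified rates, not the pooled rate, identify the causal effect.
Standardising Campaign Y to the population customer segment mix: 0.333·56/89 + 0.333·77/280 + 0.333·34/471 = 0.325.

0.33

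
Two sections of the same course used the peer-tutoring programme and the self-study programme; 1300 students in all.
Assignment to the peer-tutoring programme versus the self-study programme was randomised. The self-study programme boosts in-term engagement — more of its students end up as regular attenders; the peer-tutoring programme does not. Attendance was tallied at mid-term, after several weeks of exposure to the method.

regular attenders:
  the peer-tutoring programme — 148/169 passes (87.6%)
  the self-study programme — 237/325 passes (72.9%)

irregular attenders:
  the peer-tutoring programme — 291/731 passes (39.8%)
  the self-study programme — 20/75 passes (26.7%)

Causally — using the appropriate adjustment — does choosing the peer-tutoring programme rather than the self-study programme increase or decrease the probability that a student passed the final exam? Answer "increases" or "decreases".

Mid-term attendance is recorded after the teaching method and is itself shifted by it — it sits on the causal path from teaching method to outcome. Conditioning on a mediator would strip out part of the effect we want; the pooled comparison gives the total causal effect.
Pooled: the peer-tutoring programme 48.8% vs the self-study programme 64.2%; the self-study programme is higher overall.

decreases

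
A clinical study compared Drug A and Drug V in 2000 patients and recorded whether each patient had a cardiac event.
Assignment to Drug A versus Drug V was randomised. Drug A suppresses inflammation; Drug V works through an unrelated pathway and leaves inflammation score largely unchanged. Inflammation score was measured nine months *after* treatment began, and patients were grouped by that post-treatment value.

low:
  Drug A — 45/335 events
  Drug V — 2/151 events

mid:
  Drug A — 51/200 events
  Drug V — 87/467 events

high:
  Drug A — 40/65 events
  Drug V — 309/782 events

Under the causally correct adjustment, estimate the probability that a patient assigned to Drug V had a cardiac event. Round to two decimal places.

0.28

The inflammation score-specific comparison favours Drug V throughout, but the pooled figures favour Drug A. The question is whether to condition on inflammation score.
Inflammation score lies on the pathway drug → inflammation score → outcome, so adjusting for it blocks the indirect effect. For the total causal effect of drug, use the unadjusted pooled rates.
So P(outcome | do(Drug V)) is just the pooled rate for Drug V: 398/1400 = 0.284.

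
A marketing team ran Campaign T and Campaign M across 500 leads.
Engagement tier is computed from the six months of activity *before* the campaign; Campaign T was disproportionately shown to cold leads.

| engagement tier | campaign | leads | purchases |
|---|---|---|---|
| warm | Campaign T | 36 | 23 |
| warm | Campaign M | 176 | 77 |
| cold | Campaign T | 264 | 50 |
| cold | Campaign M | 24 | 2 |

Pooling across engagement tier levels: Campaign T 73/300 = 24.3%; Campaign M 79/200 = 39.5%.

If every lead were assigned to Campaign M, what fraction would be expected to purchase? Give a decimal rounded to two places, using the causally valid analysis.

0.23

The imbalance in engagement tier arose from how leads were allocated, not from anything the campaign did; and engagement tier independently affects the outcome. The pooled gap is confounded — condition on engagement tier.
Standardising Campaign M to the population engagement tier mix: 0.424·77/176 + 0.576·2/24 = 0.233.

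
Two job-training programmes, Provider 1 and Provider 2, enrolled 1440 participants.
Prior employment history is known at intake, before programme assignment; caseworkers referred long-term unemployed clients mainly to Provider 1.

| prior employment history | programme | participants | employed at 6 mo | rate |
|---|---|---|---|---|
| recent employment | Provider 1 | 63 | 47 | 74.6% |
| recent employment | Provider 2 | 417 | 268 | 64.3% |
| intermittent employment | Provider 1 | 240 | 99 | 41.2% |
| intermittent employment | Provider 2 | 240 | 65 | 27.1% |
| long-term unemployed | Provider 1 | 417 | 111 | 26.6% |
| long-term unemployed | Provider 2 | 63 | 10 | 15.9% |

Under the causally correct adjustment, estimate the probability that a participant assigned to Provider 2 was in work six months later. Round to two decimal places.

Prior employment history is set before the programme has any effect — it is not caused by the programme — and it independently drives the outcome. That makes it a confounder, so the causal comparison is within prior employment history levels.
Standardising Provider 2 to the population prior employment history mix: 0.333·268/417 + 0.333·65/240 + 0.333·10/63 = 0.357.

0.36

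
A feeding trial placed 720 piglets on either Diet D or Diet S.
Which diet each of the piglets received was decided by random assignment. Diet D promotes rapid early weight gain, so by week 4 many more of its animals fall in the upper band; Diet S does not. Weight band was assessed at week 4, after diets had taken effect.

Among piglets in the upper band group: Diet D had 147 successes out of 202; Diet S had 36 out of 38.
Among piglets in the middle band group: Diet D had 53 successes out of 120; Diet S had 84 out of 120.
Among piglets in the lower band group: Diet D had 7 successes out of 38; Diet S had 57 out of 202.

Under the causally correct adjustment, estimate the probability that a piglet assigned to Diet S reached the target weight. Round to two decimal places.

0.49

Week-4 weight band is recorded after the diet and is itself shifted by it — it sits on the causal path from diet to outcome. Conditioning on a mediator would strip out part of the effect we want; the pooled comparison gives the total causal effect.
So P(outcome | do(Diet S)) is just the pooled rate for Diet S: 177/360 = 0.492.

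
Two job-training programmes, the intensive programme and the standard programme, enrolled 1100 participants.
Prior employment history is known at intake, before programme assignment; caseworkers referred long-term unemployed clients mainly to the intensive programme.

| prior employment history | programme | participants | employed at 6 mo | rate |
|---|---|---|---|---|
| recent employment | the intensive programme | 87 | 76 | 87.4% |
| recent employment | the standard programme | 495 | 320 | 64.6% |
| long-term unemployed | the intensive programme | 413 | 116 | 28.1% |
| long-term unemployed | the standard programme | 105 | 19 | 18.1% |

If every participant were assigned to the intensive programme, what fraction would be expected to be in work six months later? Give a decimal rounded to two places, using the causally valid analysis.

0.59

Since prior employment history is a pre-existing factor (not a product of the programme) and it affects the outcome on its own, it is a confounder. The stratified rates, not the pooled rate, identify the causal effect.
Standardising the intensive programme to the population prior employment history mix: 0.529·76/87 + 0.471·116/413 = 0.594.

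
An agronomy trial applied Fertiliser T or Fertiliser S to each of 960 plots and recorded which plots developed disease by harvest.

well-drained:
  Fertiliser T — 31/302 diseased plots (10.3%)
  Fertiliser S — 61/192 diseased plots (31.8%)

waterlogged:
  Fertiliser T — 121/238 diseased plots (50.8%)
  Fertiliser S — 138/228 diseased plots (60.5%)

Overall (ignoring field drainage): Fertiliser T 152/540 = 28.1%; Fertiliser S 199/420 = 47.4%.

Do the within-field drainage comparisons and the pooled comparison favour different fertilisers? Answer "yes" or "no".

no

Within each field drainage level (well-drained 10.3% vs 31.8%; waterlogged 50.8% vs 60.5%), Fertiliser T has the lower rate every time. Pooled: 28.1% vs 47.4% — Fertiliser T has the lower rate overall. They agree.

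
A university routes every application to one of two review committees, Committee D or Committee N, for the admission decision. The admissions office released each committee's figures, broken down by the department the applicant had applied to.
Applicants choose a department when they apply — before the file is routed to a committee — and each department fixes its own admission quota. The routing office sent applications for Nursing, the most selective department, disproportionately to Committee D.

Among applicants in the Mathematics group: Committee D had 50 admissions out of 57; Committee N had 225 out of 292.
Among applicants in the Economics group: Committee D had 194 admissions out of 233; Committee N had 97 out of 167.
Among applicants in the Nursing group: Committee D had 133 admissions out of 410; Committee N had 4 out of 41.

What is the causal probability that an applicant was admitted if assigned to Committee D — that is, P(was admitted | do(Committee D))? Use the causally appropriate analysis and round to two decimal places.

0.65

Department satisfies the back-door criterion: it is not a descendant of the review committee, and it blocks the spurious path from review committee to outcome. Adjusting for it (i.e., using the within-department rates) gives the causal effect.
Standardising Committee D to the population department mix: 0.291·50/57 + 0.333·194/233 + 0.376·133/410 = 0.655.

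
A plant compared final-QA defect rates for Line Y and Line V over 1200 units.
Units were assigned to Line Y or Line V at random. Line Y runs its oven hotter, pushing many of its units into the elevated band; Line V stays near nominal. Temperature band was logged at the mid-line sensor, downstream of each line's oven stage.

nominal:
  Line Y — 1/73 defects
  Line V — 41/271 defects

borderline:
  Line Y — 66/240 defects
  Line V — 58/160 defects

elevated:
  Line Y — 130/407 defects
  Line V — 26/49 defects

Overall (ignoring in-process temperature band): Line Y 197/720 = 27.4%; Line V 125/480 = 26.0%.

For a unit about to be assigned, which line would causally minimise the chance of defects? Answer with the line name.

The in-process temperature band-specific comparison favours Line Y throughout, but the pooled figures favour Line V. The question is whether to condition on in-process temperature band.
In-process temperature band is downstream of the line. One should not condition on a consequence of treatment, so the overall rates are the right comparison.
Pooled: Line Y 27.4% vs Line V 26.0%; Line V is lower overall.

Line V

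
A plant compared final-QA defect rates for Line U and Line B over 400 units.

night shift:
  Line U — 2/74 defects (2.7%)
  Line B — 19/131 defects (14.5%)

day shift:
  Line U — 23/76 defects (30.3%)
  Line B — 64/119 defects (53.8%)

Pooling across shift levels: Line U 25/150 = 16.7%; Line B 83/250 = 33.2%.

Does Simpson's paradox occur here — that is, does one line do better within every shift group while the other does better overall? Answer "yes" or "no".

no

Within each shift level (night shift 2.7% vs 14.5%; day shift 30.3% vs 53.8%), Line U has the lower rate every time. Pooled: 16.7% vs 33.2% — Line U has the lower rate overall. They agree.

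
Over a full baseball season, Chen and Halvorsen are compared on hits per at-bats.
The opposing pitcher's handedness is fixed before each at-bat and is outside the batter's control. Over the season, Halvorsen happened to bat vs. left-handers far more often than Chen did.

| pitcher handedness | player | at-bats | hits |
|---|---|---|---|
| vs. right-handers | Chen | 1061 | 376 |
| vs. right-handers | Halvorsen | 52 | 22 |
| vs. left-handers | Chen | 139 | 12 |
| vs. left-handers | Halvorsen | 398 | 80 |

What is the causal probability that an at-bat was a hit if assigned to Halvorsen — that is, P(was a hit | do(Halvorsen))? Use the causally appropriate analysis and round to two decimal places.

Since pitcher handedness is a pre-existing factor (not a product of the player) and it affects the outcome on its own, it is a confounder. The stratified rates, not the pooled rate, identify the causal effect.
Standardising Halvorsen to the population pitcher handedness mix: 0.675·22/52 + 0.325·80/398 = 0.351.

0.35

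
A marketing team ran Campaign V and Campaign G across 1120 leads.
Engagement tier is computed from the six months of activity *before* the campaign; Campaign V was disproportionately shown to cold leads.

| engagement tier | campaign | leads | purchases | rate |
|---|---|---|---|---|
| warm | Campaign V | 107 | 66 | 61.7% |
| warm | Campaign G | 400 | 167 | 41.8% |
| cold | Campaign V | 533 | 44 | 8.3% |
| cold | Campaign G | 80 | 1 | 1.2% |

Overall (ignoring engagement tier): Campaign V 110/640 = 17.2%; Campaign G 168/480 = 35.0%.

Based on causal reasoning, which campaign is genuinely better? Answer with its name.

Campaign V

The engagement tier-specific comparison favours Campaign V throughout, but the pooled figures favour Campaign G. The question is whether to condition on engagement tier.
Nothing the campaign does changes engagement tier; the imbalance is an allocation artefact. With engagement tier also predicting the outcome, the pooled figure is confounded, and the within-stratum comparison is the causal one.
Within each level — warm: 61.7% vs 41.8%; cold: 8.3% vs 1.2% — Campaign V is higher every time.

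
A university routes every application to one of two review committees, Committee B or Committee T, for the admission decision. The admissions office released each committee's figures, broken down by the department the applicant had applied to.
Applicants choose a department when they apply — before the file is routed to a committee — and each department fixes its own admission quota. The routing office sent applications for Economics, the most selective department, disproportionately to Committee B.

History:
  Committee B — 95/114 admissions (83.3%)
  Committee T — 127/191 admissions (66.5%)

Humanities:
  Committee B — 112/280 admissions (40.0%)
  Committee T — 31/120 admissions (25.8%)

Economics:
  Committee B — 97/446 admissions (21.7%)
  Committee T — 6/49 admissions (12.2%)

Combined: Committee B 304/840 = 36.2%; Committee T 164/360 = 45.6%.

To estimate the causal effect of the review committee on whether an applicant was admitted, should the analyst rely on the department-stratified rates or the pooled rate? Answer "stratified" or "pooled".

Within every department level Committee B has the higher rate, yet pooled Committee T does — Simpson's reversal.
The imbalance in department arose from how applicants were allocated, not from anything the review committee did; and department independently affects the outcome. The pooled gap is confounded — condition on department.
Within each level — History: 83.3% vs 66.5%; Humanities: 40.0% vs 25.8%; Economics: 21.7% vs 12.2% — Committee B is higher every time.

stratified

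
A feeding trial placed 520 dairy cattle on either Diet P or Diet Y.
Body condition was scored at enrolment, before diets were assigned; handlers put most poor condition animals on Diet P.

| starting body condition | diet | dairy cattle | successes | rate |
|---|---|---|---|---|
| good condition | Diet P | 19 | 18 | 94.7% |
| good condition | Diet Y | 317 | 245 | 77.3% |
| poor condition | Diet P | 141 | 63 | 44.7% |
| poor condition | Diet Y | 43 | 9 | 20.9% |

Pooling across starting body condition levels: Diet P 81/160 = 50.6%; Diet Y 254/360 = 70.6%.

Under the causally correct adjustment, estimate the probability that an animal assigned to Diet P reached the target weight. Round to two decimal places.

Nothing the diet does changes starting body condition; the imbalance is an allocation artefact. With starting body condition also predicting the outcome, the pooled figure is confounded, and the within-stratum comparison is the causal one.
Standardising Diet P to the population starting body condition mix: 0.646·18/19 + 0.354·63/141 = 0.770.

0.77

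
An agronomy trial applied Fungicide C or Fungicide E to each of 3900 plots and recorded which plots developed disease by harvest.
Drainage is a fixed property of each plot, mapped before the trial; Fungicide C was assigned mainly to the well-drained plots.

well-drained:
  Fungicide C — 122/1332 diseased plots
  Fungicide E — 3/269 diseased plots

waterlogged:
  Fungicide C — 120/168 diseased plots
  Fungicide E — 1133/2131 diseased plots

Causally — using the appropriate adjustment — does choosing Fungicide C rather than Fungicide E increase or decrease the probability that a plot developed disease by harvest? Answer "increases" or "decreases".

Fungicide E is lower inside every field drainage stratum but Fungicide C is lower in aggregate. Whether to stratify depends on how field drainage relates to the fungicide.
Nothing the fungicide does changes field drainage; the imbalance is an allocation artefact. With field drainage also predicting the outcome, the pooled figure is confounded, and the within-stratum comparison is the causal one.
Within each level — well-drained: 9.2% vs 1.1%; waterlogged: 71.4% vs 53.2% — Fungicide E is lower every time.

increases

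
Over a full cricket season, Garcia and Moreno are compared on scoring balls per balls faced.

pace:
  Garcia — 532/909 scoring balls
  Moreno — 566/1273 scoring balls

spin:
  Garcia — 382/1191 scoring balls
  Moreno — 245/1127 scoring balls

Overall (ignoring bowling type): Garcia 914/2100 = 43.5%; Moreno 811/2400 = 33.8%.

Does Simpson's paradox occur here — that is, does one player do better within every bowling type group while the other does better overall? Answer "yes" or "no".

no

Within each bowling type level (pace 58.5% vs 44.5%; spin 32.1% vs 21.7%), Garcia has the higher rate every time. Pooled: 43.5% vs 33.8% — Garcia has the higher rate overall. They agree.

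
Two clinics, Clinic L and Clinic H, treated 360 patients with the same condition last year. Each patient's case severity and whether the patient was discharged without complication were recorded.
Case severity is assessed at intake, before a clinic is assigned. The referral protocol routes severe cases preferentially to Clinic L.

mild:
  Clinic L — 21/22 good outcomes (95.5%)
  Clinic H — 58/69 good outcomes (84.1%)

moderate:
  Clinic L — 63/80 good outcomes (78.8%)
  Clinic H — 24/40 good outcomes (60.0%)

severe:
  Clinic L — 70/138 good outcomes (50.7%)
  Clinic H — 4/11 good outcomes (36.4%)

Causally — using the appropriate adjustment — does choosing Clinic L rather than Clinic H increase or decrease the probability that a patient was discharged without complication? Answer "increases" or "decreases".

increases

Clinic L is higher inside every case severity stratum but Clinic H is higher in aggregate. Whether to stratify depends on how case severity relates to the clinic.
The imbalance in case severity arose from how patients were allocated, not from anything the clinic did; and case severity independently affects the outcome. The pooled gap is confounded — condition on case severity.
Within each level — mild: 95.5% vs 84.1%; moderate: 78.8% vs 60.0%; severe: 50.7% vs 36.4% — Clinic L is higher every time.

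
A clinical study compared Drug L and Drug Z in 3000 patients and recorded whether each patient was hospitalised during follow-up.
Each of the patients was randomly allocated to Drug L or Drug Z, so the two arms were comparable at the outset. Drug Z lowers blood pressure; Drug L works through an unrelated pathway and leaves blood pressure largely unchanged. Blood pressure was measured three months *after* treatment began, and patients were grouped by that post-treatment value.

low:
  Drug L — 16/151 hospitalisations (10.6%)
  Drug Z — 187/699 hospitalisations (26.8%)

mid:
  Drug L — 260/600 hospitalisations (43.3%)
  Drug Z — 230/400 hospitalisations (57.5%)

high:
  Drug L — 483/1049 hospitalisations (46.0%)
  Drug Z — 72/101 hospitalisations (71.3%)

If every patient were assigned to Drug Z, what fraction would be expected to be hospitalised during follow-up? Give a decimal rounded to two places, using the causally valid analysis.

Drug L is lower inside every blood pressure stratum but Drug Z is lower in aggregate. Whether to stratify depends on how blood pressure relates to the drug.
Blood pressure here is a post-treatment variable shaped by the drug; conditioning on it would introduce bias rather than remove it. The overall comparison is the causal one.
So P(outcome | do(Drug Z)) is just the pooled rate for Drug Z: 489/1200 = 0.407.

0.41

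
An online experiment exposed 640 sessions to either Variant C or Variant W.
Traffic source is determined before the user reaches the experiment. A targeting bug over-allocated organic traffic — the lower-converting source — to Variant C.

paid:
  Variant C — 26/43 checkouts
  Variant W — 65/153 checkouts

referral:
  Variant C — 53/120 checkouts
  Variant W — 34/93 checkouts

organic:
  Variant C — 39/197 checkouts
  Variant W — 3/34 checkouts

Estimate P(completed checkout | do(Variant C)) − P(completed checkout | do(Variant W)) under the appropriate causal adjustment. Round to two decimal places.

+0.12

Traffic source is set before the variant has any effect — it is not caused by the variant — and it independently drives the outcome. That makes it a confounder, so the causal comparison is within traffic source levels.
Adjusting over the population distribution of traffic source: 0.306·(0.605−0.425) + 0.333·(0.442−0.366) + 0.361·(0.198−0.088) = +0.120.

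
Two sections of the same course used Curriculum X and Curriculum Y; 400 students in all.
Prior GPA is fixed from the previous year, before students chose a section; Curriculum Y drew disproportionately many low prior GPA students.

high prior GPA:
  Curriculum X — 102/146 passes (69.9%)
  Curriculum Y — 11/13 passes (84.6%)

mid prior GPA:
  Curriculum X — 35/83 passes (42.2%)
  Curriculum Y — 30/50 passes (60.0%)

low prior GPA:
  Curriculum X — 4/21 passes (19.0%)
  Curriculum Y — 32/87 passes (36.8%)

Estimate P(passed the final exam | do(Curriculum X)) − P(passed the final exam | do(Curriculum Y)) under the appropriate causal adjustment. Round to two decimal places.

Prior GPA band differs across teaching methods for reasons unrelated to any effect of the teaching method itself, and it separately predicts the outcome — a classic confounder. We must compare within prior GPA band levels.
Adjusting over the population distribution of prior GPA band: 0.398·(0.699−0.846) + 0.333·(0.422−0.600) + 0.270·(0.190−0.368) = -0.166.

-0.17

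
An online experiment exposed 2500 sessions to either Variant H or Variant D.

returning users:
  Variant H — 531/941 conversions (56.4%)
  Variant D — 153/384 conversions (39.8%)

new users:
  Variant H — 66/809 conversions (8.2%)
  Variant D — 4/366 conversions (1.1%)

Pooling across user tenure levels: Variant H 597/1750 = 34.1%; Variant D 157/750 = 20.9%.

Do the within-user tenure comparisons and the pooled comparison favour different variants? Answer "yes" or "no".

Within each user tenure level (returning users 56.4% vs 39.8%; new users 8.2% vs 1.1%), Variant H has the higher rate every time. Pooled: 34.1% vs 20.9% — Variant H has the higher rate overall. They agree.

no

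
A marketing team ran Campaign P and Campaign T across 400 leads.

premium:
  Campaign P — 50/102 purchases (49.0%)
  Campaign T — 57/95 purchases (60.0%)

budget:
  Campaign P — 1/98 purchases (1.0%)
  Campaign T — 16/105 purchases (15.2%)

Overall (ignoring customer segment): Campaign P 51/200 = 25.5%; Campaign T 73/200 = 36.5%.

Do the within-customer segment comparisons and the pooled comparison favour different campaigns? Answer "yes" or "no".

Within each customer segment level (premium 49.0% vs 60.0%; budget 1.0% vs 15.2%), Campaign T has the higher rate every time. Pooled: 25.5% vs 36.5% — Campaign T has the higher rate overall. They agree.

no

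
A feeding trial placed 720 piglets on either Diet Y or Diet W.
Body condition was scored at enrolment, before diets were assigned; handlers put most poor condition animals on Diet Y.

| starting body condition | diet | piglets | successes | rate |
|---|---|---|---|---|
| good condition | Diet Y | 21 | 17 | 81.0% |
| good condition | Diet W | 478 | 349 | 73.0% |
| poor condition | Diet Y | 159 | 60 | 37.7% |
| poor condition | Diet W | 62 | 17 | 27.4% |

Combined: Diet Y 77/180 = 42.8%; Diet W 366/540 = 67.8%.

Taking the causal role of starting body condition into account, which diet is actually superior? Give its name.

The starting body condition-specific comparison favours Diet Y throughout, but the pooled figures favour Diet W. The question is whether to condition on starting body condition.
Starting body condition satisfies the back-door criterion: it is not a descendant of the diet, and it blocks the spurious path from diet to outcome. Adjusting for it (i.e., using the within-starting body condition rates) gives the causal effect.
Within each level — good condition: 81.0% vs 73.0%; poor condition: 37.7% vs 27.4% — Diet Y is higher every time.

Diet Y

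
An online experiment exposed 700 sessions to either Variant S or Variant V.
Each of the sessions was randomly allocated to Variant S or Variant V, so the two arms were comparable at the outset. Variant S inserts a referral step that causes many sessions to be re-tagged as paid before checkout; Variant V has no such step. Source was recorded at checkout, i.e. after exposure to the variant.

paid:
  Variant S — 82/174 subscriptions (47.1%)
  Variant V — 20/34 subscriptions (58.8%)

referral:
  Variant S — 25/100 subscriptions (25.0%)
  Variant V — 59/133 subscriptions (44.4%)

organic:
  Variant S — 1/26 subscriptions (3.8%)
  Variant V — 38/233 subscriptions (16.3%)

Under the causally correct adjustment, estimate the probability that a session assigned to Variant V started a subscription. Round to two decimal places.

Traffic source here is a post-treatment variable shaped by the variant; conditioning on it would introduce bias rather than remove it. The overall comparison is the causal one.
So P(outcome | do(Variant V)) is just the pooled rate for Variant V: 117/400 = 0.292.

0.29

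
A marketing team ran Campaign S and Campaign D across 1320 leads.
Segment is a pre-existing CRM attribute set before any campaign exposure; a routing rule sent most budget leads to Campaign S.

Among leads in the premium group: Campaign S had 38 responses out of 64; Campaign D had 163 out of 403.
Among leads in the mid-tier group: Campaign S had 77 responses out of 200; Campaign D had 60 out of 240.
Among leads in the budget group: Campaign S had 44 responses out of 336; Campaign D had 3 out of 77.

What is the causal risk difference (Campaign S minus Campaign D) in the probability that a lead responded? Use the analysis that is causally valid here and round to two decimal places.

Here customer segment is a common cause — it drives both which campaign a case falls under and the outcome. The crude comparison mixes populations; the stratum-specific rates are the causally relevant ones.
Adjusting over the population distribution of customer segment: 0.354·(0.594−0.404) + 0.333·(0.385−0.250) + 0.313·(0.131−0.039) = +0.141.

+0.14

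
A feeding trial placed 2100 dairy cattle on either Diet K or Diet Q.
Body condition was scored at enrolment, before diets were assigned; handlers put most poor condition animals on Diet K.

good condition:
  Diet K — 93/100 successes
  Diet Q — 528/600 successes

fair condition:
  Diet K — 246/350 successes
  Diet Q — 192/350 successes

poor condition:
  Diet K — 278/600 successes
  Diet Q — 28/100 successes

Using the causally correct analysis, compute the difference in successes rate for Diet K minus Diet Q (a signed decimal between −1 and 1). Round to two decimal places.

The imbalance in starting body condition arose from how dairy cattle were allocated, not from anything the diet did; and starting body condition independently affects the outcome. The pooled gap is confounded — condition on starting body condition.
Adjusting over the population distribution of starting body condition: 0.333·(0.930−0.880) + 0.333·(0.703−0.549) + 0.333·(0.463−0.280) = +0.129.

+0.13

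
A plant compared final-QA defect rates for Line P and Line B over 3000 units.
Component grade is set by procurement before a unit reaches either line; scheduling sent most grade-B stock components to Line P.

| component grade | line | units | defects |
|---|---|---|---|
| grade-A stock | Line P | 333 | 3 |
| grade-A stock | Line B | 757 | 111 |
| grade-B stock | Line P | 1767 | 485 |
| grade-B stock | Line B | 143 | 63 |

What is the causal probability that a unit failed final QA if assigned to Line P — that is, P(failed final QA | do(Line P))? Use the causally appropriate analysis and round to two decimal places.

Within every component grade level Line P has the lower rate, yet pooled Line B does — Simpson's reversal.
Since component grade is a pre-existing factor (not a product of the line) and it affects the outcome on its own, it is a confounder. The stratified rates, not the pooled rate, identify the causal effect.
Standardising Line P to the population component grade mix: 0.363·3/333 + 0.637·485/1767 = 0.178.

0.18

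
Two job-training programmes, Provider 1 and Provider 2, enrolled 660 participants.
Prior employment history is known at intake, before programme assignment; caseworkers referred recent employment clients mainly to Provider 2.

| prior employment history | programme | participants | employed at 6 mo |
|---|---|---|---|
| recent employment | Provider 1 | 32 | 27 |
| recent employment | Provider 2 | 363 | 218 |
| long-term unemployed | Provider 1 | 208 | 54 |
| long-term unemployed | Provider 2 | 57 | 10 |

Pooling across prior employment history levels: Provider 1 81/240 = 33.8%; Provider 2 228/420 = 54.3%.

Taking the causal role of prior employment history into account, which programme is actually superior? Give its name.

Provider 1

The prior employment history-specific comparison favours Provider 1 throughout, but the pooled figures favour Provider 2. The question is whether to condition on prior employment history.
Nothing the programme does changes prior employment history; the imbalance is an allocation artefact. With prior employment history also predicting the outcome, the pooled figure is confounded, and the within-stratum comparison is the causal one.
Within each level — recent employment: 84.4% vs 60.1%; long-term unemployed: 26.0% vs 17.5% — Provider 1 is higher every time.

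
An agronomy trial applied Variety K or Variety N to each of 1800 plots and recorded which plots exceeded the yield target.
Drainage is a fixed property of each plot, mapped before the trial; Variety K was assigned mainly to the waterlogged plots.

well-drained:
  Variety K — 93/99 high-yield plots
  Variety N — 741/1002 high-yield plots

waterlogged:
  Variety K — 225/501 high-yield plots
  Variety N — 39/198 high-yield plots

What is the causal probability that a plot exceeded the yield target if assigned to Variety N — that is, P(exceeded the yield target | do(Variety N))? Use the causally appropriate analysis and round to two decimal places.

0.53

The imbalance in field drainage arose from how plots were allocated, not from anything the variety did; and field drainage independently affects the outcome. The pooled gap is confounded — condition on field drainage.
Standardising Variety N to the population field drainage mix: 0.612·741/1002 + 0.388·39/198 = 0.529.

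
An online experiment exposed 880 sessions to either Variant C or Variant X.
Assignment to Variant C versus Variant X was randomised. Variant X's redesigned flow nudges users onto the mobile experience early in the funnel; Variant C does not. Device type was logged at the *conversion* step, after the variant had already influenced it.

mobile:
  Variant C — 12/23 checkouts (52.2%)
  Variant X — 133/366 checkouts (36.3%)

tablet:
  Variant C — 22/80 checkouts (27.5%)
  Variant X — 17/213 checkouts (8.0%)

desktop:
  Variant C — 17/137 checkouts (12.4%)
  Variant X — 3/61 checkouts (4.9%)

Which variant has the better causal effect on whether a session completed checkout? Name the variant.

Variant X

Device type lies on the pathway variant → device type → outcome, so adjusting for it blocks the indirect effect. For the total causal effect of variant, use the unadjusted pooled rates.
Pooled: Variant C 21.2% vs Variant X 23.9%; Variant X is higher overall.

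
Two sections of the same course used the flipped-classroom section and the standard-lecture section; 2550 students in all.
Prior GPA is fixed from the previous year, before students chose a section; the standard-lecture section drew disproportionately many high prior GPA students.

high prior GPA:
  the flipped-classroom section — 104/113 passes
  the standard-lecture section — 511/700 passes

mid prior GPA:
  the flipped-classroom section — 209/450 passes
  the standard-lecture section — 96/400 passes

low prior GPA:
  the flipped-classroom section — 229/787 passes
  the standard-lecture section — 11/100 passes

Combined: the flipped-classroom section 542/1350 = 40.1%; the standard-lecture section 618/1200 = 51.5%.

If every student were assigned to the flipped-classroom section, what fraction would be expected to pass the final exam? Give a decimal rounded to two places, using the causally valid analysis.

0.55

Here prior GPA band is a common cause — it drives both which teaching method a case falls under and the outcome. The crude comparison mixes populations; the stratum-specific rates are the causally relevant ones.
Standardising the flipped-classroom section to the population prior GPA band mix: 0.319·104/113 + 0.333·209/450 + 0.348·229/787 = 0.549.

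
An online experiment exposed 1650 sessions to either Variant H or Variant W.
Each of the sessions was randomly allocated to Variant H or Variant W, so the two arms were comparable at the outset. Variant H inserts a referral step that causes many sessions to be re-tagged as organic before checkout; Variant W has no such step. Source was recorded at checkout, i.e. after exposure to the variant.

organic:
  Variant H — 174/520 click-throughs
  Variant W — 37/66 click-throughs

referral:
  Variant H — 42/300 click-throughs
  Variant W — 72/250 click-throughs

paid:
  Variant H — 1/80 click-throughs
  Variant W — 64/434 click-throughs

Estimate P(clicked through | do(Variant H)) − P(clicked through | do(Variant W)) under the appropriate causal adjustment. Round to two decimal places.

+0.01

The stratified and pooled comparisons disagree (Variant W wins within each traffic source; Variant H wins overall), so the answer turns on the causal role of traffic source.
Traffic source here is a post-treatment variable shaped by the variant; conditioning on it would introduce bias rather than remove it. The overall comparison is the causal one.
The causal difference is the pooled difference: 0.241 − 0.231 = +0.010.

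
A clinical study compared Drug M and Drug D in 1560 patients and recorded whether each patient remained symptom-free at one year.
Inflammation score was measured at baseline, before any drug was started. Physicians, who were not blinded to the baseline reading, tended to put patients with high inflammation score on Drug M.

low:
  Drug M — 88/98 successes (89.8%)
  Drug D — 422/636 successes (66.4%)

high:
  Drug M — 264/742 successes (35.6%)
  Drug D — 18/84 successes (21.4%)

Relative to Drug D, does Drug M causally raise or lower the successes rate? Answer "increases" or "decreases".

Here inflammation score is a common cause — it drives both which drug a case falls under and the outcome. The crude comparison mixes populations; the stratum-specific rates are the causally relevant ones.
Within each level — low: 89.8% vs 66.4%; high: 35.6% vs 21.4% — Drug M is higher every time.

increases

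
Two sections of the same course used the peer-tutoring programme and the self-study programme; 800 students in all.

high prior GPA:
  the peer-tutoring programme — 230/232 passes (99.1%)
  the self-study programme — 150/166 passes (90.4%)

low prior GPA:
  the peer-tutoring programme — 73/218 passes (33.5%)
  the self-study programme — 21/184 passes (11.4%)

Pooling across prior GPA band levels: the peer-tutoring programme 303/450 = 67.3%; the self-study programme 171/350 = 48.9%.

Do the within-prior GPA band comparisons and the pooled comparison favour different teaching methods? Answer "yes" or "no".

no

Within each prior GPA band level (high prior GPA 99.1% vs 90.4%; low prior GPA 33.5% vs 11.4%), the peer-tutoring programme has the higher rate every time. Pooled: 67.3% vs 48.9% — the peer-tutoring programme has the higher rate overall. They agree.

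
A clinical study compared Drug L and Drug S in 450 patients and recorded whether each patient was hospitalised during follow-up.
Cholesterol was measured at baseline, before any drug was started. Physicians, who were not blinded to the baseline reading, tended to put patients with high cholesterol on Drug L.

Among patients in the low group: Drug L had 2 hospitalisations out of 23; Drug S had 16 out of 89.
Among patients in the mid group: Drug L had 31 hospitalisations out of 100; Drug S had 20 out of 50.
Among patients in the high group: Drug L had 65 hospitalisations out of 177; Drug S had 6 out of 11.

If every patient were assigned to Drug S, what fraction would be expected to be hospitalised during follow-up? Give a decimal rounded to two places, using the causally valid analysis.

0.41

Within every cholesterol level Drug L has the lower rate, yet pooled Drug S does — Simpson's reversal.
Cholesterol is set before the drug has any effect — it is not caused by the drug — and it independently drives the outcome. That makes it a confounder, so the causal comparison is within cholesterol levels.
Standardising Drug S to the population cholesterol mix: 0.249·16/89 + 0.333·20/50 + 0.418·6/11 = 0.406.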